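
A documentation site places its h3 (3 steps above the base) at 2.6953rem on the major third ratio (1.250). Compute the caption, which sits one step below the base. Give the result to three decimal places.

1.104rem

2.6953 ÷ 1.250⁴ = 2.6953 ÷ 2.44141 ≈ 1.104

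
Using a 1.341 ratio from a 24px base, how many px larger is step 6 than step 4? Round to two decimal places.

61.96px

Step 4: 24.0 × 1.341⁴ = 77.6115px
Step 6: 24.0 × 1.341⁶ = 139.5674px
Difference: 139.5674 − 77.6115 = 61.9559px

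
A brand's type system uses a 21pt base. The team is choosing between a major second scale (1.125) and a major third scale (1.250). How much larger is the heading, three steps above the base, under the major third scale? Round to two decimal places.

11.12pt

Major second: 21.0 × 1.125³ = 29.9004pt
Major third: 21.0 × 1.250³ = 41.0156pt
Difference: 41.0156 − 29.9004 = 11.1152pt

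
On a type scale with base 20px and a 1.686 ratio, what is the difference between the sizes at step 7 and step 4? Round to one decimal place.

612.9px

Step 4: 20.0 × 1.686⁴ = 161.607px
Step 7: 20.0 × 1.686⁷ = 774.521px
Difference: 774.521 − 161.607 = 612.914px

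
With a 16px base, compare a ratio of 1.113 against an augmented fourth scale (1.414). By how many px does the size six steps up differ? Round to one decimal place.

97.5px

At 1.113: 16.0 × 1.113⁶ = 30.415px
Augmented fourth: 16.0 × 1.414⁶ = 127.884px
Difference: 127.884 − 30.415 = 97.469px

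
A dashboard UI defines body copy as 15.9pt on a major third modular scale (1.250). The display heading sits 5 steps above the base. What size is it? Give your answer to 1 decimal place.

48.5pt

15.9 × 1.250⁵ = 15.9 × 3.05176 ≈ 48.52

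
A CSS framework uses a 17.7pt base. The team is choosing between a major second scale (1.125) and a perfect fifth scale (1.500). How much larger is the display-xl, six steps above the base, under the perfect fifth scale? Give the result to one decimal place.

165.7pt

Major second: 17.7 × 1.125⁶ = 35.883pt
Perfect fifth: 17.7 × 1.500⁶ = 201.614pt
Difference: 201.614 − 35.883 = 165.731pt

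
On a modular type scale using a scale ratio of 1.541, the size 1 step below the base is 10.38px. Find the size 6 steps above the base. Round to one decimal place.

The gap is 6 − (-1) = 7 steps, so the factor is 1.541^7.
10.38 × 1.541⁷ = 10.38 × 20.63567 ≈ 214.198

214.2px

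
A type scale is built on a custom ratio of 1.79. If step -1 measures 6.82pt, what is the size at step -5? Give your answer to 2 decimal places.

The gap is -5 − (-1) = -4 steps, so the factor is 1.79^-4.
6.82 ÷ 1.79⁴ = 6.82 ÷ 10.26626 ≈ 0.664

0.66pt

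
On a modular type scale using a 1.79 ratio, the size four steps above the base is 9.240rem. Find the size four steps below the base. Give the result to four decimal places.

0.0877rem

9.240 ÷ 1.79⁸ = 9.240 ÷ 105.39603 ≈ 0.0877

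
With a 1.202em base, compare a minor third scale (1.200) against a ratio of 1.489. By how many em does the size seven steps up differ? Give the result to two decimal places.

Minor third: 1.202 × 1.200⁷ = 4.3070em
At 1.489: 1.202 × 1.489⁷ = 19.5060em
Difference: 19.5060 − 4.3070 = 15.1990em

15.20em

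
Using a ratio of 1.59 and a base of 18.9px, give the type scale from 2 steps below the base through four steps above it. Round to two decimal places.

Step -2: 18.9 ÷ 1.59² = 7.48
Step -1: 18.9 ÷ 1.59 = 11.89
Step 0: 18.9px
Step 1: 18.9 × 1.59 = 30.05
Step 2: 18.9 × 1.59² = 47.78
Step 3: 18.9 × 1.59³ = 75.97
Step 4: 18.9 × 1.59⁴ = 120.80

7.48px, 11.89px, 18.90px, 30.05px, 47.78px, 75.97px, 120.80px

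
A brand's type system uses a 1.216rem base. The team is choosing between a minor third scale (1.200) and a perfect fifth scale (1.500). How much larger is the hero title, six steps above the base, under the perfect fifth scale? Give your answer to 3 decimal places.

Minor third: 1.216 × 1.200⁶ = 3.63096rem
Perfect fifth: 1.216 × 1.500⁶ = 13.85100rem
Difference: 13.85100 − 3.63096 = 10.22004rem

10.220rem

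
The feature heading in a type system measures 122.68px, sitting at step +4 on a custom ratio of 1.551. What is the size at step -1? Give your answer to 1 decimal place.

13.7px

122.68 ÷ 1.551⁵ = 122.68 ÷ 8.97551 ≈ 13.668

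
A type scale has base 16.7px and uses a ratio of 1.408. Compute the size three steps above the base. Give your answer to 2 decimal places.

46.61px

16.7 × 1.408³ = 16.7 × 2.79131 ≈ 46.61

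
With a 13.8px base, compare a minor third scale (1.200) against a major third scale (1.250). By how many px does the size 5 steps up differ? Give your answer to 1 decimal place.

Minor third: 13.8 × 1.200⁵ = 34.339px
Major third: 13.8 × 1.250⁵ = 42.114px
Difference: 42.114 − 34.339 = 7.775px

7.8px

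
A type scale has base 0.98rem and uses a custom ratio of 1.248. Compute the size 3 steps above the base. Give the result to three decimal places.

A modular type scale is a geometric sequence: sizeₙ = base × rⁿ.
0.98 × 1.248³ = 0.98 × 1.94376 ≈ 1.905

1.905rem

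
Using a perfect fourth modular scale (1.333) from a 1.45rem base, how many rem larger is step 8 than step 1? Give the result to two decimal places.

12.52rem

Step 1: 1.45 × 1.333 = 1.9328rem
Step 8: 1.45 × 1.333⁸ = 14.4547rem
Difference: 14.4547 − 1.9328 = 12.5219rem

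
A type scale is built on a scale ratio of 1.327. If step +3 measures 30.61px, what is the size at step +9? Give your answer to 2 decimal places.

167.14px

30.61 × 1.327⁶ = 30.61 × 5.46041 ≈ 167.143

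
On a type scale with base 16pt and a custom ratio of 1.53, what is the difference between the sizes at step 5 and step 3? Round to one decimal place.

Step 3: 16.0 × 1.53³ = 57.305pt
Step 5: 16.0 × 1.53⁵ = 134.146pt
Difference: 134.146 − 57.305 = 76.841pt

76.8pt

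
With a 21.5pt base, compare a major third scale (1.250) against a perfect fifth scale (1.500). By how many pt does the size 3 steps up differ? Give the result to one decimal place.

30.6pt

Major third: 21.5 × 1.250³ = 41.992pt
Perfect fifth: 21.5 × 1.500³ = 72.562pt
Difference: 72.562 − 41.992 = 30.570pt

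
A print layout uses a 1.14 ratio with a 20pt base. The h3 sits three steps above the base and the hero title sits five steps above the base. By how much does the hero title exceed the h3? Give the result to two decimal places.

Step 3: 20.0 × 1.14³ = 29.6309pt
Step 5: 20.0 × 1.14⁵ = 38.5083pt
Difference: 38.5083 − 29.6309 = 8.8774pt

8.88pt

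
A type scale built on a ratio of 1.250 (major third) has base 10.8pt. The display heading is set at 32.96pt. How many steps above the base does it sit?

5

1.250ⁿ = 32.96 / 10.8 = 3.0519
n = ln(3.0519) / ln(1.250) = 1.1157 / 0.2231 ≈ 5.00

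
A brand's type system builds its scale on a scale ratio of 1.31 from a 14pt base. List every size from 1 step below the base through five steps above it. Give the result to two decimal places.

10.69pt, 14.00pt, 18.34pt, 24.03pt, 31.47pt, 41.23pt, 54.01pt

Step -1: 14.0 ÷ 1.31 = 10.69
Step 0: 14pt
Step 1: 14.0 × 1.31 = 18.34
Step 2: 14.0 × 1.31² = 24.03
Step 3: 14.0 × 1.31³ = 31.47
Step 4: 14.0 × 1.31⁴ = 41.23
Step 5: 14.0 × 1.31⁵ = 54.01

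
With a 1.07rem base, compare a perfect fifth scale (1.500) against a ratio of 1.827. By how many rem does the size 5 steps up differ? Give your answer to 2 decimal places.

Perfect fifth: 1.07 × 1.500⁵ = 8.1253rem
At 1.827: 1.07 × 1.827⁵ = 21.7809rem
Difference: 21.7809 − 8.1253 = 13.6556rem

13.66rem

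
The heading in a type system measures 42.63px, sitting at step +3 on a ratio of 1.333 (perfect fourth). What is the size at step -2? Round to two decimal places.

42.63 ÷ 1.333⁵ = 42.63 ÷ 4.20873 ≈ 10.129

10.13px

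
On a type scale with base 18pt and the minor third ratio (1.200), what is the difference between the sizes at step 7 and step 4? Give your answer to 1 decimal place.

27.2pt

Step 4: 18.0 × 1.200⁴ = 37.325pt
Step 7: 18.0 × 1.200⁷ = 64.497pt
Difference: 64.497 − 37.325 = 27.172pt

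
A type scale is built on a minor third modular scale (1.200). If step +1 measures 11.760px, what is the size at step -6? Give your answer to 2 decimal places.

The gap is -6 − (1) = -7 steps, so the factor is 1.200^-7.
11.760 ÷ 1.200⁷ = 11.760 ÷ 3.58318 ≈ 3.282

3.28px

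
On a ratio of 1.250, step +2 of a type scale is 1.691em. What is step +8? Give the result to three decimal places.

1.691 × 1.250⁶ = 1.691 × 3.81470 ≈ 6.451

6.451em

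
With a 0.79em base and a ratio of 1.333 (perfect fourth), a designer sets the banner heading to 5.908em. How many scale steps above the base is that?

1.333ⁿ = 5.908 / 0.79 = 7.4785
n = ln(7.4785) / ln(1.333) = 2.0120 / 0.2874 ≈ 7.00

7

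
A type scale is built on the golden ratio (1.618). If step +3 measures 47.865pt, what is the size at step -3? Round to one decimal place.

2.7pt

Moving from step +3 to step -3 is 6 steps down, so divide by r⁶.
47.865 ÷ 1.618⁶ = 47.865 ÷ 17.94201 ≈ 2.668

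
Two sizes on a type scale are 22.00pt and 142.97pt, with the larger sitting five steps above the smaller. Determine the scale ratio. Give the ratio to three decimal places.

1.454

r⁵ = 142.97 / 22.00, so r = (142.97/22.00)^(1/5).
r = 6.4986^(1/5) ≈ 1.4540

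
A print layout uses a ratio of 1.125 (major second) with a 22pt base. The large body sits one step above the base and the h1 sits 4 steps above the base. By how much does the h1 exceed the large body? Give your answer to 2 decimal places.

Step 1: 22.0 × 1.125 = 24.7500pt
Step 4: 22.0 × 1.125⁴ = 35.2397pt
Difference: 35.2397 − 24.7500 = 10.4897pt

10.49pt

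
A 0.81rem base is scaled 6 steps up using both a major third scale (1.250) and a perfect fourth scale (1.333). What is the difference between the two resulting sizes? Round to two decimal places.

Major third: 0.81 × 1.250⁶ = 3.0899rem
Perfect fourth: 0.81 × 1.333⁶ = 4.5443rem
Difference: 4.5443 − 3.0899 = 1.4544rem

1.45rem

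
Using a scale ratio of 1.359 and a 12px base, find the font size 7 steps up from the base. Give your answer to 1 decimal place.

A modular type scale is a geometric sequence: sizeₙ = base × rⁿ.
12.0 × 1.359⁷ = 12.0 × 8.56123 ≈ 102.73

102.7px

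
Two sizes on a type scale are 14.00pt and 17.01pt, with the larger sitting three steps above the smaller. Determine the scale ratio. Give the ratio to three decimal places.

1.067

r³ = 17.01 / 14.00, so r = (17.01/14.00)^(1/3).
r = 1.2150^(1/3) ≈ 1.0671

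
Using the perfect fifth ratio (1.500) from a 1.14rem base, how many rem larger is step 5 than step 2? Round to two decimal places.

6.09rem

Step 2: 1.14 × 1.500² = 2.5650rem
Step 5: 1.14 × 1.500⁵ = 8.6569rem
Difference: 8.6569 − 2.5650 = 6.0919rem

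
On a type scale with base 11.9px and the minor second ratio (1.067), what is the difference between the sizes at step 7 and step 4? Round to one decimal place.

Step 4: 11.9 × 1.067⁴ = 15.424px
Step 7: 11.9 × 1.067⁷ = 18.737px
Difference: 18.737 − 15.424 = 3.313px

3.3px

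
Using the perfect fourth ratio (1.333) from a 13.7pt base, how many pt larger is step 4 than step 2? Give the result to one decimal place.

18.9pt

Step 2: 13.7 × 1.333² = 24.343pt
Step 4: 13.7 × 1.333⁴ = 43.255pt
Difference: 43.255 − 24.343 = 18.912pt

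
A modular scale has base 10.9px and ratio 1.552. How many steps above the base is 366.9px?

8

1.552ⁿ = 366.9 / 10.9 = 33.6606
n = ln(33.6606) / ln(1.552) = 3.5163 / 0.4395 ≈ 8.00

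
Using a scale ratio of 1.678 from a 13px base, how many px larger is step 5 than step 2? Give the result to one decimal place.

Step 2: 13.0 × 1.678² = 36.604px
Step 5: 13.0 × 1.678⁵ = 172.943px
Difference: 172.943 − 36.604 = 136.339px

136.3px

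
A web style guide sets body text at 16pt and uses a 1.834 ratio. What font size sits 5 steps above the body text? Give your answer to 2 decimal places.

331.98pt

16.0 × 1.834⁵ = 16.0 × 20.74898 ≈ 331.98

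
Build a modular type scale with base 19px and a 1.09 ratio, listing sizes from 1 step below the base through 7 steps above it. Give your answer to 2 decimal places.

17.43px, 19.00px, 20.71px, 22.57px, 24.61px, 26.82px, 29.23px, 31.86px, 34.73px

Step -1: 19.0 ÷ 1.09 = 17.43
Step 0: 19px
Step 1: 19.0 × 1.09 = 20.71
Step 2: 19.0 × 1.09² = 22.57
Step 3: 19.0 × 1.09³ = 24.61
Step 4: 19.0 × 1.09⁴ = 26.82
Step 5: 19.0 × 1.09⁵ = 29.23
Step 6: 19.0 × 1.09⁶ = 31.86
Step 7: 19.0 × 1.09⁷ = 34.73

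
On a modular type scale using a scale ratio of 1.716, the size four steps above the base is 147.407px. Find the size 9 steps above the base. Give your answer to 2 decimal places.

147.407 × 1.716⁵ = 147.407 × 14.87943 ≈ 2193.333

2193.33px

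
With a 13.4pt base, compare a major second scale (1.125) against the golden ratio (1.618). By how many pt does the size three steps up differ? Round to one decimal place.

Major second: 13.4 × 1.125³ = 19.079pt
Golden ratio: 13.4 × 1.618³ = 56.760pt
Difference: 56.760 − 19.079 = 37.681pt

37.7pt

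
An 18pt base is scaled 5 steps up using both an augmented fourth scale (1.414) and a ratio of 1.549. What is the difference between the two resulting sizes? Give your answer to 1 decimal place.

58.8pt

Augmented fourth: 18.0 × 1.414⁵ = 101.747pt
At 1.549: 18.0 × 1.549⁵ = 160.520pt
Difference: 160.520 − 101.747 = 58.773pt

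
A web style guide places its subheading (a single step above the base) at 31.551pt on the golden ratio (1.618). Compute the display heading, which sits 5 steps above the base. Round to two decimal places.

31.551 × 1.618⁴ = 31.551 × 6.85353 ≈ 216.236

216.24pt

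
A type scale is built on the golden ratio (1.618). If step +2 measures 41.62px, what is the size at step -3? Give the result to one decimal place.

The gap is -3 − (2) = -5 steps, so the factor is 1.618^-5.
41.62 ÷ 1.618⁵ = 41.62 ÷ 11.08901 ≈ 3.753

3.8px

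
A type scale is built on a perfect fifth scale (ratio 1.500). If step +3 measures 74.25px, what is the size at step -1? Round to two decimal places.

74.25 ÷ 1.500⁴ = 74.25 ÷ 5.06250 ≈ 14.667

14.67px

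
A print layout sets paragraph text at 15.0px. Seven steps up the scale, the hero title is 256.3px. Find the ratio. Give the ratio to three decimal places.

The ratio satisfies 15.0 × r⁷ = 256.3, so r = (256.3 / 15.0)^(1/7).
r = 17.0867^(1/7) ≈ 1.5000

1.500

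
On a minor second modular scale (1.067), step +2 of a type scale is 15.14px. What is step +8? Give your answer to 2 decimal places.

15.14 × 1.067⁶ = 15.14 × 1.47566 ≈ 22.342

22.34px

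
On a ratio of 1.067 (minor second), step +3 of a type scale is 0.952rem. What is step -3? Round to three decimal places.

0.952 ÷ 1.067⁶ = 0.952 ÷ 1.47566 ≈ 0.645

0.645rem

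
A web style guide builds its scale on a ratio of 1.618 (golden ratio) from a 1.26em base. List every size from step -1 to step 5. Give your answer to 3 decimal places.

Step -1: 1.26 ÷ 1.618 = 0.779
Step 0: 1.26em
Step 1: 1.26 × 1.618 = 2.039
Step 2: 1.26 × 1.618² = 3.299
Step 3: 1.26 × 1.618³ = 5.337
Step 4: 1.26 × 1.618⁴ = 8.635
Step 5: 1.26 × 1.618⁵ = 13.972

0.779em, 1.260em, 2.039em, 3.299em, 5.337em, 8.635em, 13.972em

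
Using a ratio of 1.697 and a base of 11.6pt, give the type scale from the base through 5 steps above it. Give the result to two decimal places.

Step 0: 11.6pt
Step 1: 11.6 × 1.697 = 19.69
Step 2: 11.6 × 1.697² = 33.41
Step 3: 11.6 × 1.697³ = 56.69
Step 4: 11.6 × 1.697⁴ = 96.20
Step 5: 11.6 × 1.697⁵ = 163.26

11.60pt, 19.69pt, 33.41pt, 56.69pt, 96.20pt, 163.26pt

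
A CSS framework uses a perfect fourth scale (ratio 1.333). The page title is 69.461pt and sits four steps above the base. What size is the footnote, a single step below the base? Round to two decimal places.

The gap is -1 − (4) = -5 steps, so the factor is 1.333^-5.
69.461 ÷ 1.333⁵ = 69.461 ÷ 4.20873 ≈ 16.504

16.50pt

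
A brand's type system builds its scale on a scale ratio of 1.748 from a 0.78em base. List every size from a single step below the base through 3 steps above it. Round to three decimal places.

Step -1: 0.78 ÷ 1.748 = 0.446
Step 0: 0.78em
Step 1: 0.78 × 1.748 = 1.363
Step 2: 0.78 × 1.748² = 2.383
Step 3: 0.78 × 1.748³ = 4.166

0.446em, 0.780em, 1.363em, 2.383em, 4.166em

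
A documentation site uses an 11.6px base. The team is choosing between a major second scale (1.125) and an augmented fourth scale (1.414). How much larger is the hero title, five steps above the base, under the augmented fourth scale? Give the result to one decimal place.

44.7px

Major second: 11.6 × 1.125⁵ = 20.904px
Augmented fourth: 11.6 × 1.414⁵ = 65.570px
Difference: 65.570 − 20.904 = 44.666px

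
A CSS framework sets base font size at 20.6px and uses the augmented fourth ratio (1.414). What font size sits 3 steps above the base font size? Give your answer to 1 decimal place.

58.2px

A modular type scale is a geometric sequence: sizeₙ = base × rⁿ.
20.6 × 1.414³ = 20.6 × 2.82715 ≈ 58.24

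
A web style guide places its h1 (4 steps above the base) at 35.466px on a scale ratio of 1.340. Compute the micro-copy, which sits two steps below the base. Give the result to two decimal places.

6.13px

Moving from step +4 to step -2 is 6 steps down, so divide by r⁶.
35.466 ÷ 1.340⁶ = 35.466 ÷ 5.78934 ≈ 6.126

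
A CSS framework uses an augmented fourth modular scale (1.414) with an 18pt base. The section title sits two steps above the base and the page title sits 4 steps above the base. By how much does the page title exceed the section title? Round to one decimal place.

36.0pt

Step 2: 18.0 × 1.414² = 35.989pt
Step 4: 18.0 × 1.414⁴ = 71.957pt
Difference: 71.957 − 35.989 = 35.968pt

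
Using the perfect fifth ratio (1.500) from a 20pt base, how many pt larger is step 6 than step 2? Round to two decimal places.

182.81pt

Step 2: 20.0 × 1.500² = 45.0000pt
Step 6: 20.0 × 1.500⁶ = 227.8125pt
Difference: 227.8125 − 45.0000 = 182.8125pt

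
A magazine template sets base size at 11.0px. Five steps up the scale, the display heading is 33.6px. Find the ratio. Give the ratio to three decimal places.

r⁵ = 33.6 / 11.0, so r = (33.6/11.0)^(1/5).
r = 3.0545^(1/5) ≈ 1.2502

1.250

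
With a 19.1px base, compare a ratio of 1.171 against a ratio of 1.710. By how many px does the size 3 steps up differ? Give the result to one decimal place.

64.8px

At 1.171: 19.1 × 1.171³ = 30.669px
At 1.710: 19.1 × 1.710³ = 95.504px
Difference: 95.504 − 30.669 = 64.835px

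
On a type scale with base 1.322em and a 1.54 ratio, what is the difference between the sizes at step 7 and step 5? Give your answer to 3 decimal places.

15.706em

Step 5: 1.322 × 1.54⁵ = 11.45078em
Step 7: 1.322 × 1.54⁷ = 27.15667em
Difference: 27.15667 − 11.45078 = 15.70589em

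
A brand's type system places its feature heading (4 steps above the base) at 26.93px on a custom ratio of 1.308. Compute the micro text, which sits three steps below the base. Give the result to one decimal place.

Moving from step +4 to step -3 is 7 steps down, so divide by r⁷.
26.93 ÷ 1.308⁷ = 26.93 ÷ 6.55019 ≈ 4.111

4.1px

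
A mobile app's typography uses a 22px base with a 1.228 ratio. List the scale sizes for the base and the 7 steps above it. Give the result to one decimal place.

Step 0: 22px
Step 1: 22.0 × 1.228 = 27.0
Step 2: 22.0 × 1.228² = 33.2
Step 3: 22.0 × 1.228³ = 40.7
Step 4: 22.0 × 1.228⁴ = 50.0
Step 5: 22.0 × 1.228⁵ = 61.4
Step 6: 22.0 × 1.228⁶ = 75.4
Step 7: 22.0 × 1.228⁷ = 92.6

22.0px, 27.0px, 33.2px, 40.7px, 50.0px, 61.4px, 75.4px, 92.6px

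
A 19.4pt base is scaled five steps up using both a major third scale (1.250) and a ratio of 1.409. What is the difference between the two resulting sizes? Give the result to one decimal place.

48.5pt

Major third: 19.4 × 1.250⁵ = 59.204pt
At 1.409: 19.4 × 1.409⁵ = 107.735pt
Difference: 107.735 − 59.204 = 48.531pt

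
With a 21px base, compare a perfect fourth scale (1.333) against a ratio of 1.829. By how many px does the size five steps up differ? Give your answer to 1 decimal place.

341.4px

Perfect fourth: 21.0 × 1.333⁵ = 88.383px
At 1.829: 21.0 × 1.829⁵ = 429.821px
Difference: 429.821 − 88.383 = 341.438px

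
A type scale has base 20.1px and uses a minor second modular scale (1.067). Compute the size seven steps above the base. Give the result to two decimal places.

20.1 × 1.067⁷ = 20.1 × 1.57453 ≈ 31.65

31.65px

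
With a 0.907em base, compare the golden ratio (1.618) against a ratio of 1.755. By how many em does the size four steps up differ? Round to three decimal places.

Golden ratio: 0.907 × 1.618⁴ = 6.21615em
At 1.755: 0.907 × 1.755⁴ = 8.60430em
Difference: 8.60430 − 6.21615 = 2.38815em

2.388em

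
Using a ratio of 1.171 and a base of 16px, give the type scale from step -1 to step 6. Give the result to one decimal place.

Step -1: 16.0 ÷ 1.171 = 13.7
Step 0: 16px
Step 1: 16.0 × 1.171 = 18.7
Step 2: 16.0 × 1.171² = 21.9
Step 3: 16.0 × 1.171³ = 25.7
Step 4: 16.0 × 1.171⁴ = 30.1
Step 5: 16.0 × 1.171⁵ = 35.2
Step 6: 16.0 × 1.171⁶ = 41.3

13.7px, 16.0px, 18.7px, 21.9px, 25.7px, 30.1px, 35.2px, 41.3px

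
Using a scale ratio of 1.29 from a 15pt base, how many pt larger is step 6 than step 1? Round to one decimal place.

Step 1: 15.0 × 1.29 = 19.350pt
Step 6: 15.0 × 1.29⁶ = 69.124pt
Difference: 69.124 − 19.350 = 49.774pt

49.8pt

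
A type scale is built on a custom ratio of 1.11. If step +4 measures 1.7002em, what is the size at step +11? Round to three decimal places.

3.530em

Moving from step +4 to step +11 is 7 steps up, so multiply by r⁷.
1.7002 × 1.11⁷ = 1.7002 × 2.07616 ≈ 3.530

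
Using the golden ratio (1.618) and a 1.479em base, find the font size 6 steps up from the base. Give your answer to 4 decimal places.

26.5362em

1.479 × 1.618⁶ = 1.479 × 17.94201 ≈ 26.5362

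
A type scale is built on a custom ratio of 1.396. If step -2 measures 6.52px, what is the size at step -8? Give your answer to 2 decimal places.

6.52 ÷ 1.396⁶ = 6.52 ÷ 7.40138 ≈ 0.881

0.88px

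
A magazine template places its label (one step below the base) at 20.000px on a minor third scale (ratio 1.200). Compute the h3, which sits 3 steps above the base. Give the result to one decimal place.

Moving from step -1 to step +3 is 4 steps up, so multiply by r⁴.
20.000 × 1.200⁴ = 20.000 × 2.07360 ≈ 41.472

41.5px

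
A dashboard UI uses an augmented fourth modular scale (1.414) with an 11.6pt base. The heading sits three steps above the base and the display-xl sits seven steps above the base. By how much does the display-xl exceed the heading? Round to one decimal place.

Step 3: 11.6 × 1.414³ = 32.795pt
Step 7: 11.6 × 1.414⁷ = 131.100pt
Difference: 131.100 − 32.795 = 98.305pt

98.3pt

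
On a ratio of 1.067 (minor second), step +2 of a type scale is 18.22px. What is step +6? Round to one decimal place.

23.6px

18.22 × 1.067⁴ = 18.22 × 1.29616 ≈ 23.616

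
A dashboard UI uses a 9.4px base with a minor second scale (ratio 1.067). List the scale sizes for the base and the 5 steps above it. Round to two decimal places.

9.40px, 10.03px, 10.70px, 11.42px, 12.18px, 13.00px

Step 0: 9.4px
Step 1: 9.4 × 1.067 = 10.03
Step 2: 9.4 × 1.067² = 10.70
Step 3: 9.4 × 1.067³ = 11.42
Step 4: 9.4 × 1.067⁴ = 12.18
Step 5: 9.4 × 1.067⁵ = 13.00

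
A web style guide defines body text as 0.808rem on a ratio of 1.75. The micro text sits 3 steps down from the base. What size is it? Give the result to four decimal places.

0.808 ÷ 1.75³ = 0.808 ÷ 5.35938 ≈ 0.1508

0.1508rem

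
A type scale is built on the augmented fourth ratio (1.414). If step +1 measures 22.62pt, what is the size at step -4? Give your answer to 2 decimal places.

The gap is -4 − (1) = -5 steps, so the factor is 1.414^-5.
22.62 ÷ 1.414⁵ = 22.62 ÷ 5.65258 ≈ 4.002

4.00pt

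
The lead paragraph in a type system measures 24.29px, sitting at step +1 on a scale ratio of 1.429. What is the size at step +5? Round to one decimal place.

24.29 × 1.429⁴ = 24.29 × 4.16993 ≈ 101.288

101.3px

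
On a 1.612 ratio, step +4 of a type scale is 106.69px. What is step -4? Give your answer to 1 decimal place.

2.3px

106.69 ÷ 1.612⁸ = 106.69 ÷ 45.59532 ≈ 2.340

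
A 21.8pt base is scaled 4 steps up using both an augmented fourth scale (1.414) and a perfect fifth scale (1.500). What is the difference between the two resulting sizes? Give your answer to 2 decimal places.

Augmented fourth: 21.8 × 1.414⁴ = 87.1473pt
Perfect fifth: 21.8 × 1.500⁴ = 110.3625pt
Difference: 110.3625 − 87.1473 = 23.2152pt

23.22pt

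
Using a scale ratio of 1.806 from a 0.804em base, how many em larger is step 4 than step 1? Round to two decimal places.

7.10em

Step 1: 0.804 × 1.806 = 1.4520em
Step 4: 0.804 × 1.806⁴ = 8.5532em
Difference: 8.5532 − 1.4520 = 7.1012em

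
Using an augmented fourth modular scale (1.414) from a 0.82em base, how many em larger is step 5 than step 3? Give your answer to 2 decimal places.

2.32em

Step 3: 0.82 × 1.414³ = 2.3183em
Step 5: 0.82 × 1.414⁵ = 4.6351em
Difference: 4.6351 − 2.3183 = 2.3168em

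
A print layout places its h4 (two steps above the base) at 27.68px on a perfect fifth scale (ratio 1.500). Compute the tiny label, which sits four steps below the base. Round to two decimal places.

Moving from step +2 to step -4 is 6 steps down, so divide by r⁶.
27.68 ÷ 1.500⁶ = 27.68 ÷ 11.39062 ≈ 2.430

2.43px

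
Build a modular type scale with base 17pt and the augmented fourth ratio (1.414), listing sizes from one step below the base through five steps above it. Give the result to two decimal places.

12.02pt, 17.00pt, 24.04pt, 33.99pt, 48.06pt, 67.96pt, 96.09pt

Step -1: 17.0 ÷ 1.414 = 12.02
Step 0: 17pt
Step 1: 17.0 × 1.414 = 24.04
Step 2: 17.0 × 1.414² = 33.99
Step 3: 17.0 × 1.414³ = 48.06
Step 4: 17.0 × 1.414⁴ = 67.96
Step 5: 17.0 × 1.414⁵ = 96.09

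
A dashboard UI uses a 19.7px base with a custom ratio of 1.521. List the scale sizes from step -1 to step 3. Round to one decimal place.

Step -1: 19.7 ÷ 1.521 = 13.0
Step 0: 19.7px
Step 1: 19.7 × 1.521 = 30.0
Step 2: 19.7 × 1.521² = 45.6
Step 3: 19.7 × 1.521³ = 69.3

13.0px, 19.7px, 30.0px, 45.6px, 69.3px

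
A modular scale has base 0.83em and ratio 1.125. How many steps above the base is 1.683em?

6

1.125ⁿ = 1.683 / 0.83 = 2.0277
n = ln(2.0277) / ln(1.125) = 0.7069 / 0.1178 ≈ 6.00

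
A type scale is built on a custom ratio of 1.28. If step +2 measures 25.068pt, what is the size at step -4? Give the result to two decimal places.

25.068 ÷ 1.28⁶ = 25.068 ÷ 4.39805 ≈ 5.700

5.70pt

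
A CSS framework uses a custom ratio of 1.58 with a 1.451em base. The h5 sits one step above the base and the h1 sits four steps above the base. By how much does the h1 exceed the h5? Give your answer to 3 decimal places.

6.750em

Step 1: 1.451 × 1.58 = 2.29258em
Step 4: 1.451 × 1.58⁴ = 9.04265em
Difference: 9.04265 − 2.29258 = 6.75007em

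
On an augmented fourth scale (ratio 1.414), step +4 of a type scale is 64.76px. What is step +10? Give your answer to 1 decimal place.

517.6px

Moving from step +4 to step +10 is 6 steps up, so multiply by r⁶.
64.76 × 1.414⁶ = 64.76 × 7.99275 ≈ 517.611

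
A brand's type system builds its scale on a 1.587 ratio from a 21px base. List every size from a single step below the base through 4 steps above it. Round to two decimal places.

13.23px, 21.00px, 33.33px, 52.89px, 83.94px, 133.21px

Step -1: 21.0 ÷ 1.587 = 13.23
Step 0: 21px
Step 1: 21.0 × 1.587 = 33.33
Step 2: 21.0 × 1.587² = 52.89
Step 3: 21.0 × 1.587³ = 83.94
Step 4: 21.0 × 1.587⁴ = 133.21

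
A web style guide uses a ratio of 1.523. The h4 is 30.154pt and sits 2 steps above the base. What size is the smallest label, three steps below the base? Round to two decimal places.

The gap is -3 − (2) = -5 steps, so the factor is 1.523^-5.
30.154 ÷ 1.523⁵ = 30.154 ÷ 8.19407 ≈ 3.680

3.68pt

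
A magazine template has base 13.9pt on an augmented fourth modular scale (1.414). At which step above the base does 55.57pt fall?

4

1.414ⁿ = 55.57 / 13.9 = 3.9978
n = ln(3.9978) / ln(1.414) = 1.3858 / 0.3464 ≈ 4.00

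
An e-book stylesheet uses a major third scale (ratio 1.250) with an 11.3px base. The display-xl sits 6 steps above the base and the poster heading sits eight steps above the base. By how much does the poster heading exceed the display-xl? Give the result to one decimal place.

Step 6: 11.3 × 1.250⁶ = 43.106px
Step 8: 11.3 × 1.250⁸ = 67.353px
Difference: 67.353 − 43.106 = 24.247px

24.2px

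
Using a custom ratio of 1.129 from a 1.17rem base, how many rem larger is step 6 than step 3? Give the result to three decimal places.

0.739rem

Step 3: 1.17 × 1.129³ = 1.68371rem
Step 6: 1.17 × 1.129⁶ = 2.42298rem
Difference: 2.42298 − 1.68371 = 0.73927rem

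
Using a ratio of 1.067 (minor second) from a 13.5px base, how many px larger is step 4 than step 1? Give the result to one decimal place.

3.1px

Step 1: 13.5 × 1.067 = 14.404px
Step 4: 13.5 × 1.067⁴ = 17.498px
Difference: 17.498 − 14.404 = 3.094px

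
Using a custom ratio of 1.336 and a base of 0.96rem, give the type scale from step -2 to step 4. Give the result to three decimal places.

Step -2: 0.96 ÷ 1.336² = 0.538
Step -1: 0.96 ÷ 1.336 = 0.719
Step 0: 0.96rem
Step 1: 0.96 × 1.336 = 1.283
Step 2: 0.96 × 1.336² = 1.714
Step 3: 0.96 × 1.336³ = 2.289
Step 4: 0.96 × 1.336⁴ = 3.058

0.538rem, 0.719rem, 0.960rem, 1.283rem, 1.714rem, 2.289rem, 3.058rem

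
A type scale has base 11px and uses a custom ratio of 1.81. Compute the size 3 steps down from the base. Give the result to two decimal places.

1.86px

Every step multiplies by the scale ratio.
11.0 ÷ 1.81³ = 11.0 ÷ 5.92974 ≈ 1.86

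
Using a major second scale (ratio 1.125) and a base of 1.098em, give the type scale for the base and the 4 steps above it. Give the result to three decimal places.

Step 0: 1.098em
Step 1: 1.098 × 1.125 = 1.235
Step 2: 1.098 × 1.125² = 1.390
Step 3: 1.098 × 1.125³ = 1.563
Step 4: 1.098 × 1.125⁴ = 1.759

1.098em, 1.235em, 1.390em, 1.563em, 1.759em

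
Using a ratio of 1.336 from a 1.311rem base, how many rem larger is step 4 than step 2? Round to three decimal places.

Step 2: 1.311 × 1.336² = 2.34000rem
Step 4: 1.311 × 1.336⁴ = 4.17665rem
Difference: 4.17665 − 2.34000 = 1.83665rem

1.837rem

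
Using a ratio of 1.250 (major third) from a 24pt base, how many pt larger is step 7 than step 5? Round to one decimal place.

Step 5: 24.0 × 1.250⁵ = 73.242pt
Step 7: 24.0 × 1.250⁷ = 114.441pt
Difference: 114.441 − 73.242 = 41.199pt

41.2pt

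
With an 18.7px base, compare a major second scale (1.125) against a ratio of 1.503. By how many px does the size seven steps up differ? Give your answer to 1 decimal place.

281.4px

Major second: 18.7 × 1.125⁷ = 42.649px
At 1.503: 18.7 × 1.503⁷ = 324.007px
Difference: 324.007 − 42.649 = 281.358px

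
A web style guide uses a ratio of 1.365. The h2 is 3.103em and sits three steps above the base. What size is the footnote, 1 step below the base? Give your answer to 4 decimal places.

0.8938em

3.103 ÷ 1.365⁴ = 3.103 ÷ 3.47161 ≈ 0.8938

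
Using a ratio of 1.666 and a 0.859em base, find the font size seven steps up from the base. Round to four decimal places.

0.859 × 1.666⁷ = 0.859 × 35.62255 ≈ 30.5998

30.5998em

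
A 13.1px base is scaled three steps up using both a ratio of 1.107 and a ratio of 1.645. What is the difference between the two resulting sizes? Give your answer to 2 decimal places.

At 1.107: 13.1 × 1.107³ = 17.7711px
At 1.645: 13.1 × 1.645³ = 58.3135px
Difference: 58.3135 − 17.7711 = 40.5424px

40.54px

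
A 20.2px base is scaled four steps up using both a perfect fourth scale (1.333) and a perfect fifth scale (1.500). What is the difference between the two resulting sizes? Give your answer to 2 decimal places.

Perfect fourth: 20.2 × 1.333⁴ = 63.7782px
Perfect fifth: 20.2 × 1.500⁴ = 102.2625px
Difference: 102.2625 − 63.7782 = 38.4843px

38.48px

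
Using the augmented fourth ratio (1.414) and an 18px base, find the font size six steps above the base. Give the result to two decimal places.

143.87px

18.0 × 1.414⁶ = 18.0 × 7.99275 ≈ 143.87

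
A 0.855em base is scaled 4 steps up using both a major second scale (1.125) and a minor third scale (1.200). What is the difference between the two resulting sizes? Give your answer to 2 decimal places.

Major second: 0.855 × 1.125⁴ = 1.3695em
Minor third: 0.855 × 1.200⁴ = 1.7729em
Difference: 1.7729 − 1.3695 = 0.4034em

0.40em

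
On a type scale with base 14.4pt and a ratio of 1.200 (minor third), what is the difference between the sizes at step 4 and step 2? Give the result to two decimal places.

9.12pt

Step 2: 14.4 × 1.200² = 20.7360pt
Step 4: 14.4 × 1.200⁴ = 29.8598pt
Difference: 29.8598 − 20.7360 = 9.1238pt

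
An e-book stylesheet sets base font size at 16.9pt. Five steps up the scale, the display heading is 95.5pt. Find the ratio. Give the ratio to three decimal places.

The ratio satisfies 16.9 × r⁵ = 95.5, so r = (95.5 / 16.9)^(1/5).
r = 5.6509^(1/5) ≈ 1.4139

1.414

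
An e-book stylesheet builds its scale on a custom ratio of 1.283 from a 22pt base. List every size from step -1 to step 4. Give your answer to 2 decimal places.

Step -1: 22.0 ÷ 1.283 = 17.15
Step 0: 22pt
Step 1: 22.0 × 1.283 = 28.23
Step 2: 22.0 × 1.283² = 36.21
Step 3: 22.0 × 1.283³ = 46.46
Step 4: 22.0 × 1.283⁴ = 59.61

17.15pt, 22.00pt, 28.23pt, 36.21pt, 46.46pt, 59.61pt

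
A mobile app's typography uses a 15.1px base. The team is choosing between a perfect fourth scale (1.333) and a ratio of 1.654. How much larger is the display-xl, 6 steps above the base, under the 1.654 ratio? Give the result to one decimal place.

224.5px

Perfect fourth: 15.1 × 1.333⁶ = 84.715px
At 1.654: 15.1 × 1.654⁶ = 309.165px
Difference: 309.165 − 84.715 = 224.450px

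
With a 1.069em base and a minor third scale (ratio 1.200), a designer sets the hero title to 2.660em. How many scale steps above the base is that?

1.200ⁿ = 2.660 / 1.069 = 2.4883
n = ln(2.4883) / ln(1.200) = 0.9116 / 0.1823 ≈ 5.00

5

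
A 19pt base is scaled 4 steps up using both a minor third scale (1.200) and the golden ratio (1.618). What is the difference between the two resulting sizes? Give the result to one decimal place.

Minor third: 19.0 × 1.200⁴ = 39.398pt
Golden ratio: 19.0 × 1.618⁴ = 130.217pt
Difference: 130.217 − 39.398 = 90.819pt

90.8pt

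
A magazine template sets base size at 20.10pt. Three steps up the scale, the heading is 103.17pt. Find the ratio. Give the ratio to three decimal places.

r³ = 103.17 / 20.10, so r = (103.17/20.10)^(1/3).
r = 5.1328^(1/3) ≈ 1.7250

1.725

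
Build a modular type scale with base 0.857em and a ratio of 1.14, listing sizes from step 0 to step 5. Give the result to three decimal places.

0.857em, 0.977em, 1.114em, 1.270em, 1.447em, 1.650em

Step 0: 0.857em
Step 1: 0.857 × 1.14 = 0.977
Step 2: 0.857 × 1.14² = 1.114
Step 3: 0.857 × 1.14³ = 1.270
Step 4: 0.857 × 1.14⁴ = 1.447
Step 5: 0.857 × 1.14⁵ = 1.650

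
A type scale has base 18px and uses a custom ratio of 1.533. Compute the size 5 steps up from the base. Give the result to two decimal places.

Every step multiplies by the scale ratio.
18.0 × 1.533⁵ = 18.0 × 8.46663 ≈ 152.40

152.40px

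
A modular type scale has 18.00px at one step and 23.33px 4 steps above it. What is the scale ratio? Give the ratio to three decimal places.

1.067

The ratio satisfies 18.00 × r⁴ = 23.33, so r = (23.33 / 18.00)^(1/4).
r = 1.2961^(1/4) ≈ 1.0670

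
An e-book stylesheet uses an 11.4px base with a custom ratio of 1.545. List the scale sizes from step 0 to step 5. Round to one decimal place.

Step 0: 11.4px
Step 1: 11.4 × 1.545 = 17.6
Step 2: 11.4 × 1.545² = 27.2
Step 3: 11.4 × 1.545³ = 42.0
Step 4: 11.4 × 1.545⁴ = 65.0
Step 5: 11.4 × 1.545⁵ = 100.4

11.4px, 17.6px, 27.2px, 42.0px, 65.0px, 100.4px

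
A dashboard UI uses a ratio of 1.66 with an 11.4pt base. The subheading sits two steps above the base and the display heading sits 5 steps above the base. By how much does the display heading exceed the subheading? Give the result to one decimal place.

112.3pt

Step 2: 11.4 × 1.66² = 31.414pt
Step 5: 11.4 × 1.66⁵ = 143.696pt
Difference: 143.696 − 31.414 = 112.282pt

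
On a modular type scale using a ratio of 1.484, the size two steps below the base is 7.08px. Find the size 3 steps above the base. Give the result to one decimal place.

51.0px

7.08 × 1.484⁵ = 7.08 × 7.19730 ≈ 50.957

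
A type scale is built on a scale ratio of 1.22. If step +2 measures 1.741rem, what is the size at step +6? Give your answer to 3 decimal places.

3.857rem

1.741 × 1.22⁴ = 1.741 × 2.21533 ≈ 3.857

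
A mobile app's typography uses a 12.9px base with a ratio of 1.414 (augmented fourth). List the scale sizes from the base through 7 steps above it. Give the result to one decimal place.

12.9px, 18.2px, 25.8px, 36.5px, 51.6px, 72.9px, 103.1px, 145.8px

Step 0: 12.9px
Step 1: 12.9 × 1.414 = 18.2
Step 2: 12.9 × 1.414² = 25.8
Step 3: 12.9 × 1.414³ = 36.5
Step 4: 12.9 × 1.414⁴ = 51.6
Step 5: 12.9 × 1.414⁵ = 72.9
Step 6: 12.9 × 1.414⁶ = 103.1
Step 7: 12.9 × 1.414⁷ = 145.8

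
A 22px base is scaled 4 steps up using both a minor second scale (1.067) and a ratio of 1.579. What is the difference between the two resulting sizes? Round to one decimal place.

Minor second: 22.0 × 1.067⁴ = 28.515px
At 1.579: 22.0 × 1.579⁴ = 136.758px
Difference: 136.758 − 28.515 = 108.243px

108.2px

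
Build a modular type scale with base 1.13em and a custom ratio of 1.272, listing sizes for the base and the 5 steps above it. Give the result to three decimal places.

1.130em, 1.437em, 1.828em, 2.326em, 2.958em, 3.763em

Step 0: 1.13em
Step 1: 1.13 × 1.272 = 1.437
Step 2: 1.13 × 1.272² = 1.828
Step 3: 1.13 × 1.272³ = 2.326
Step 4: 1.13 × 1.272⁴ = 2.958
Step 5: 1.13 × 1.272⁵ = 3.763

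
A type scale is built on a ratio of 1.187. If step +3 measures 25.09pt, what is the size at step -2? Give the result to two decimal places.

The gap is -2 − (3) = -5 steps, so the factor is 1.187^-5.
25.09 ÷ 1.187⁵ = 25.09 ÷ 2.35642 ≈ 10.647

10.65pt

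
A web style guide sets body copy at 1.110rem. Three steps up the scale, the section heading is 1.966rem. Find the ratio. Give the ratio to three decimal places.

1.210

The ratio satisfies 1.110 × r³ = 1.966, so r = (1.966 / 1.110)^(1/3).
r = 1.7712^(1/3) ≈ 1.2099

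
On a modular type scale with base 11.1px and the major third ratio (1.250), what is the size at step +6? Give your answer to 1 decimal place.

42.3px

11.1 × 1.250⁶ = 11.1 × 3.81470 ≈ 42.34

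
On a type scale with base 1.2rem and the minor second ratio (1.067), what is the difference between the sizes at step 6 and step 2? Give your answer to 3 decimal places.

0.405rem

Step 2: 1.2 × 1.067² = 1.36619rem
Step 6: 1.2 × 1.067⁶ = 1.77079rem
Difference: 1.77079 − 1.36619 = 0.40460rem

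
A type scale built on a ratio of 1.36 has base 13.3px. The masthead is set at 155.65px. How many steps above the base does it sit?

8

1.36ⁿ = 155.65 / 13.3 = 11.7030
n = ln(11.7030) / ln(1.36) = 2.4598 / 0.3075 ≈ 8.00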